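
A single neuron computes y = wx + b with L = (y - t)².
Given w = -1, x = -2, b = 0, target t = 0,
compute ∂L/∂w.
∂L/∂w = -8

y = wx + b = (-1)(-2) + 0 = 2
∂L/∂y = 2(y - t) = 2(2 - 0) = 4
∂y/∂w = x = -2
∂L/∂w = ∂L/∂y · ∂y/∂w = 4 × -2 = -8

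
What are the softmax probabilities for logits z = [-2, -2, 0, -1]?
p = [0.0826, 0.0826, 0.6103, 0.2245]

exp(z) = [0.1353, 0.1353, 1, 0.3679]
Sum = 1.639
p = [0.0826, 0.0826, 0.6103, 0.2245]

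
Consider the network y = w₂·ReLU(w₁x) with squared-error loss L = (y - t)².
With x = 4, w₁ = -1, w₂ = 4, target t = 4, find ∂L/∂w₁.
∂L/∂w₁ = 0

Forward pass:
z = w₁x = -1×4 = -4
h = ReLU(-4) = 0
y = w₂h = 4×0 = 0

Backward pass:
∂L/∂y = 2(y - t) = 2(0 - 4) = -8
∂y/∂h = w₂ = 4
∂h/∂z = 0 (ReLU derivative)
∂z/∂w₁ = x = 4

∂L/∂w₁ = -8 × 4 × 0 × 4 = 0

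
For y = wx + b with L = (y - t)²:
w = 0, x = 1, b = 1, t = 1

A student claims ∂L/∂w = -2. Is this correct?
Incorrect

y = (0)(1) + 1 = 1
∂L/∂y = 2(y - t) = 2(1 - 1) = 0
∂y/∂w = x = 1
∂L/∂w = 0 × 1 = 0

Claimed value: -2
Incorrect: The correct gradient is 0.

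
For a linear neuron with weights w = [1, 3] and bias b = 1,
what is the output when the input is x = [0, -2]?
y = -5

y = (1)(0) + (3)(-2) + 1 = -5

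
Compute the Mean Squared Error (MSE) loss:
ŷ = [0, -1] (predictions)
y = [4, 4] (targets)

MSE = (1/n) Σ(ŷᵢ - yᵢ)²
MSE = 20.5

MSE = (1/2)((0-4)² + (-1-4)²) = (1/2)(16 + 25) = 20.5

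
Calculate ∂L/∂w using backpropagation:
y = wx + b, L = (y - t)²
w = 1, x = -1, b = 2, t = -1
∂L/∂w = -4

y = wx + b = (1)(-1) + 2 = 1
∂L/∂y = 2(y - t) = 2(1 - -1) = 4
∂y/∂w = x = -1
∂L/∂w = ∂L/∂y · ∂y/∂w = 4 × -1 = -4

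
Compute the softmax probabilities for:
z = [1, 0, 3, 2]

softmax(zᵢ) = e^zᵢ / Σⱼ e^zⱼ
p = [0.0871, 0.0321, 0.6439, 0.2369]

exp(z) = [2.718, 1, 20.09, 7.389]
Sum = 31.19
p = [0.0871, 0.0321, 0.6439, 0.2369]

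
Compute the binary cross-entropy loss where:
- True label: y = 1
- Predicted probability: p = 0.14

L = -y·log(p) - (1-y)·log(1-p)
L = 1.966

L = -1·log(0.14) - 0·log(0.86) = -log(0.14) = 1.966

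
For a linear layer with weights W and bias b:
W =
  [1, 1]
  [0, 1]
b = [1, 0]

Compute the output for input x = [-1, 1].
y = [1, 1]

Wx = [1×-1 + 1×1, 0×-1 + 1×1]
   = [0, 1]
y = Wx + b = [0 + 1, 1 + 0] = [1, 1]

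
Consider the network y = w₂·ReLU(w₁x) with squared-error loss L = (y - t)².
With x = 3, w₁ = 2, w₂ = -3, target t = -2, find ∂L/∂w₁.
∂L/∂w₁ = 288

Forward pass:
z = w₁x = 2×3 = 6
h = ReLU(6) = 6
y = w₂h = -3×6 = -18

Backward pass:
∂L/∂y = 2(y - t) = 2(-18 - -2) = -32
∂y/∂h = w₂ = -3
∂h/∂z = 1 (ReLU derivative)
∂z/∂w₁ = x = 3

∂L/∂w₁ = -32 × -3 × 1 × 3 = 288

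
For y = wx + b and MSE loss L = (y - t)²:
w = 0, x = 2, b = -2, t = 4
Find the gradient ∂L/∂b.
∂L/∂b = -12

y = wx + b = (0)(2) + -2 = -2
∂L/∂y = 2(y - t) = 2(-2 - 4) = -12
∂y/∂b = 1
∂L/∂b = ∂L/∂y · ∂y/∂b = -12 × 1 = -12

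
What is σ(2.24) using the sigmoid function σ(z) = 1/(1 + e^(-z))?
0.9038

sigmoid(2.24) = 1/(1 + e^(-2.24)) = 1/(1 + 0.1065) = 0.9038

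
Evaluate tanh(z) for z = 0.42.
0.3969

tanh(0.42) = (e^(0.42) - e^(-0.42))/(e^(0.42) + e^(-0.42)) = 0.3969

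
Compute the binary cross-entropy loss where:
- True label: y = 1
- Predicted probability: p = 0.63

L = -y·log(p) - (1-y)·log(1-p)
L = 0.462

L = -1·log(0.63) - 0·log(0.37) = -log(0.63) = 0.462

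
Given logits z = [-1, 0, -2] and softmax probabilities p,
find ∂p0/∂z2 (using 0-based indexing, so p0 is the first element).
∂p0/∂z2 = -0.02203

p = softmax(z) = [0.2447, 0.6652, 0.09003]
p0 = 0.2447, p2 = 0.09003

∂p0/∂z2 = -p0 × p2 = -0.2447 × 0.09003 = -0.02203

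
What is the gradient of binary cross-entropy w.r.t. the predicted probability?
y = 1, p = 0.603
∂L/∂p = -1.658

∂L/∂p = -y/p + (1-y)/(1-p) = -1/0.603 + 0 = -1.658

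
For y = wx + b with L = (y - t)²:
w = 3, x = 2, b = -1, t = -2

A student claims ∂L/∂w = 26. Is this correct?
Incorrect

y = (3)(2) + -1 = 5
∂L/∂y = 2(y - t) = 2(5 - -2) = 14
∂y/∂w = x = 2
∂L/∂w = 14 × 2 = 28

Claimed value: 26
Incorrect: The correct gradient is 28.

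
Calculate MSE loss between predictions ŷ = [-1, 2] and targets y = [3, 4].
MSE = 10

MSE = (1/2)((-1-3)² + (2-4)²) = (1/2)(16 + 4) = 10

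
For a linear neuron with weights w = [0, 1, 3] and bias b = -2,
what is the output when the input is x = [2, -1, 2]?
y = 3

y = (0)(2) + (1)(-1) + (3)(2) + -2 = 3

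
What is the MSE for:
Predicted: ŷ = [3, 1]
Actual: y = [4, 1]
MSE = 0.5

MSE = (1/2)((3-4)² + (1-1)²) = (1/2)(1 + 0) = 0.5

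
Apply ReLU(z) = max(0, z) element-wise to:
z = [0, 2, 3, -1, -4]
h = [0, 2, 3, 0, 0]

ReLU applied element-wise: max(0,0)=0, max(0,2)=2, max(0,3)=3, max(0,-1)=0, max(0,-4)=0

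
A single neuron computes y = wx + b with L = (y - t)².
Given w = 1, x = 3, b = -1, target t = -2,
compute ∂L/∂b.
∂L/∂b = 8

y = wx + b = (1)(3) + -1 = 2
∂L/∂y = 2(y - t) = 2(2 - -2) = 8
∂y/∂b = 1
∂L/∂b = ∂L/∂y · ∂y/∂b = 8 × 1 = 8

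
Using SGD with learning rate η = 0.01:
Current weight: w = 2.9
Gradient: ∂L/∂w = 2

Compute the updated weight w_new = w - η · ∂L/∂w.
w_new = 2.88

w_new = w - η·∂L/∂w = 2.9 - 0.01×(2) = 2.9 - (0.02) = 2.88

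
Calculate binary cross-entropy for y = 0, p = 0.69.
L = 1.171

L = -0·log(0.69) - 1·log(0.31) = -log(0.31) = 1.171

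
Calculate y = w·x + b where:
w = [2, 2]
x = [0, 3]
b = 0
y = 6

y = (2)(0) + (2)(3) + 0 = 6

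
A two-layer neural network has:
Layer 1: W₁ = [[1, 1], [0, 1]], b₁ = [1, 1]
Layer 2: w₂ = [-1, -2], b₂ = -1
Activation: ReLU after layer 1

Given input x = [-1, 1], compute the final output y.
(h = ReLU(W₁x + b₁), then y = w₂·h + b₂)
y = -6

Layer 1 pre-activation: z₁ = [1, 2]
After ReLU: h = [1, 2]
Layer 2 output: y = -1×1 + -2×2 + -1 = -6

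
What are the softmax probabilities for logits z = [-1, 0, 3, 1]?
p = [0.0152, 0.0414, 0.831, 0.1125]

exp(z) = [0.3679, 1, 20.09, 2.718]
Sum = 24.17
p = [0.0152, 0.0414, 0.831, 0.1125]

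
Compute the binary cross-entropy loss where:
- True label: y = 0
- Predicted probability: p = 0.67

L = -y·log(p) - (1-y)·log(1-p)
L = 1.109

L = -0·log(0.67) - 1·log(0.33) = -log(0.33) = 1.109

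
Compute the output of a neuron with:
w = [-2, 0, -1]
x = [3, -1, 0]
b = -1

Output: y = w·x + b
y = -7

y = (-2)(3) + (0)(-1) + (-1)(0) + -1 = -7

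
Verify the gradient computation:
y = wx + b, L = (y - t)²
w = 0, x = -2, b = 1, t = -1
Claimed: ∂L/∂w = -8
Correct

y = (0)(-2) + 1 = 1
∂L/∂y = 2(y - t) = 2(1 - -1) = 4
∂y/∂w = x = -2
∂L/∂w = 4 × -2 = -8

Claimed value: -8
Correct: The correct gradient is -8.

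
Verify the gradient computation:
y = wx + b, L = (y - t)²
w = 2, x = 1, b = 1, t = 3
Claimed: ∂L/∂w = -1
Incorrect

y = (2)(1) + 1 = 3
∂L/∂y = 2(y - t) = 2(3 - 3) = 0
∂y/∂w = x = 1
∂L/∂w = 0 × 1 = 0

Claimed value: -1
Incorrect: The correct gradient is 0.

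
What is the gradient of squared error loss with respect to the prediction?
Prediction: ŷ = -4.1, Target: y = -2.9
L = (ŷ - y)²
∂L/∂ŷ = -2.4

∂L/∂ŷ = 2(ŷ - y) = 2(-4.1 - -2.9) = 2(-1.2) = -2.4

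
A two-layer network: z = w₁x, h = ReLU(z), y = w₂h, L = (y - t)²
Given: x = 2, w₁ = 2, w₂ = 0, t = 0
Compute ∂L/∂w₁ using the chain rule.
∂L/∂w₁ = 0

Forward pass:
z = w₁x = 2×2 = 4
h = ReLU(4) = 4
y = w₂h = 0×4 = 0

Backward pass:
∂L/∂y = 2(y - t) = 2(0 - 0) = 0
∂y/∂h = w₂ = 0
∂h/∂z = 1 (ReLU derivative)
∂z/∂w₁ = x = 2

∂L/∂w₁ = 0 × 0 × 1 × 2 = 0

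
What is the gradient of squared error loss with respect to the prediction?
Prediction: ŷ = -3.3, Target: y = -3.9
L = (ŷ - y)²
∂L/∂ŷ = 1.2

∂L/∂ŷ = 2(ŷ - y) = 2(-3.3 - -3.9) = 2(0.6) = 1.2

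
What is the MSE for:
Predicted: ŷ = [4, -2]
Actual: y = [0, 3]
MSE = 20.5

MSE = (1/2)((4-0)² + (-2-3)²) = (1/2)(16 + 25) = 20.5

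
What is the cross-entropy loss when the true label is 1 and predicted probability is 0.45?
L = 0.7985

L = -1·log(0.45) - 0·log(0.55) = -log(0.45) = 0.7985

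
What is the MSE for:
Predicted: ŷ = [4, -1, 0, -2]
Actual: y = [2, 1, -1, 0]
MSE = 3.25

MSE = (1/4)((4-2)² + (-1-1)² + (0--1)² + (-2-0)²) = (1/4)(4 + 4 + 1 + 4) = 3.25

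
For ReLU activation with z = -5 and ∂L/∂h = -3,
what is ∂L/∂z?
∂L/∂z = 0

h = ReLU(-5) = 0
Since z < 0: ∂h/∂z = 0
∂L/∂z = ∂L/∂h · ∂h/∂z = -3 × 0 = 0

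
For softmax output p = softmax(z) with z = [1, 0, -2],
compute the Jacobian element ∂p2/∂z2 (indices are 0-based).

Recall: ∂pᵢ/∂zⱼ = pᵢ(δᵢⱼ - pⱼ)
∂p2/∂z2 = 0.03389

p = softmax(z) = [0.7054, 0.2595, 0.03512]
p2 = 0.03512

∂p2/∂z2 = p2(1 - p2) = 0.03512 × (1 - 0.03512) = 0.03389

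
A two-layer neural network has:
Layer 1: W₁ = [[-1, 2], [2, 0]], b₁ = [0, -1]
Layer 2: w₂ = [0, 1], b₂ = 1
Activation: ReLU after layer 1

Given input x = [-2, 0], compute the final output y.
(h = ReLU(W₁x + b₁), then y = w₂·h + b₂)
y = 1

Layer 1 pre-activation: z₁ = [2, -5]
After ReLU: h = [2, 0]
Layer 2 output: y = 0×2 + 1×0 + 1 = 1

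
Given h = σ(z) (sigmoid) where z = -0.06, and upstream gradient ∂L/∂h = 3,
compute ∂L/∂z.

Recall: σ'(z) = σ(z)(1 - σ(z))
∂L/∂z = 0.7493

σ(-0.06) = 0.485
σ'(-0.06) = σ(-0.06)(1 - σ(-0.06)) = 0.485 × 0.515 = 0.2498
∂L/∂z = ∂L/∂h · σ'(z) = 3 × 0.2498 = 0.7493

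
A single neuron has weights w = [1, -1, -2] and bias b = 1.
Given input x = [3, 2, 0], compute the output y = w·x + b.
y = 2

y = (1)(3) + (-1)(2) + (-2)(0) + 1 = 2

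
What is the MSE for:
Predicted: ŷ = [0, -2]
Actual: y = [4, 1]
MSE = 12.5

MSE = (1/2)((0-4)² + (-2-1)²) = (1/2)(16 + 9) = 12.5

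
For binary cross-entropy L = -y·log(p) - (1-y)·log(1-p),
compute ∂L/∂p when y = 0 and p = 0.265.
∂L/∂p = 1.361

∂L/∂p = -y/p + (1-y)/(1-p) = 0 + 1/0.735 = 1.361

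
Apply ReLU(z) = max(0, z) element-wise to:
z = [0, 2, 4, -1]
h = [0, 2, 4, 0]

ReLU applied element-wise: max(0,0)=0, max(0,2)=2, max(0,4)=4, max(0,-1)=0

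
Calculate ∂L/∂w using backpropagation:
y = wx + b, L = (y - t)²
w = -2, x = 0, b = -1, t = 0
∂L/∂w = 0

y = wx + b = (-2)(0) + -1 = -1
∂L/∂y = 2(y - t) = 2(-1 - 0) = -2
∂y/∂w = x = 0
∂L/∂w = ∂L/∂y · ∂y/∂w = -2 × 0 = 0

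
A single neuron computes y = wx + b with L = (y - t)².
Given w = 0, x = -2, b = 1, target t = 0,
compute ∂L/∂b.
∂L/∂b = 2

y = wx + b = (0)(-2) + 1 = 1
∂L/∂y = 2(y - t) = 2(1 - 0) = 2
∂y/∂b = 1
∂L/∂b = ∂L/∂y · ∂y/∂b = 2 × 1 = 2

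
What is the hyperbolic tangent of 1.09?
0.7969

tanh(1.09) = (e^(1.09) - e^(-1.09))/(e^(1.09) + e^(-1.09)) = 0.7969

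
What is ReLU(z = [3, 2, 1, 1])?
h = [3, 2, 1, 1]

ReLU applied element-wise: max(0,3)=3, max(0,2)=2, max(0,1)=1, max(0,1)=1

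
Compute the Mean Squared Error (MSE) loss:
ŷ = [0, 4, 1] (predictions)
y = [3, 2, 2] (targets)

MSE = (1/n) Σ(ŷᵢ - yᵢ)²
MSE = 4.667

MSE = (1/3)((0-3)² + (4-2)² + (1-2)²) = (1/3)(9 + 4 + 1) = 4.667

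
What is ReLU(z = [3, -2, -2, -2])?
h = [3, 0, 0, 0]

ReLU applied element-wise: max(0,3)=3, max(0,-2)=0, max(0,-2)=0, max(0,-2)=0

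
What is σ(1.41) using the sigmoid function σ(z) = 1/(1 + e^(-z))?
0.8038

sigmoid(1.41) = 1/(1 + e^(-1.41)) = 1/(1 + 0.2441) = 0.8038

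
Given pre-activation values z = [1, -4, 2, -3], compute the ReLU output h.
h = [1, 0, 2, 0]

ReLU applied element-wise: max(0,1)=1, max(0,-4)=0, max(0,2)=2, max(0,-3)=0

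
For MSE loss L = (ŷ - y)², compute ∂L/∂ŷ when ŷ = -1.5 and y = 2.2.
∂L/∂ŷ = -7.4

∂L/∂ŷ = 2(ŷ - y) = 2(-1.5 - 2.2) = 2(-3.7) = -7.4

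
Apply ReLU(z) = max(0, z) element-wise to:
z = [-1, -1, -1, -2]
h = [0, 0, 0, 0]

ReLU applied element-wise: max(0,-1)=0, max(0,-1)=0, max(0,-1)=0, max(0,-2)=0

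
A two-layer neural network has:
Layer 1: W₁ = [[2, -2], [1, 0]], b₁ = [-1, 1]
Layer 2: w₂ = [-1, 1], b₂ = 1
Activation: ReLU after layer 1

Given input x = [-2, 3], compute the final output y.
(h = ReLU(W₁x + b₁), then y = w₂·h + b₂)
y = 1

Layer 1 pre-activation: z₁ = [-11, -1]
After ReLU: h = [0, 0]
Layer 2 output: y = -1×0 + 1×0 + 1 = 1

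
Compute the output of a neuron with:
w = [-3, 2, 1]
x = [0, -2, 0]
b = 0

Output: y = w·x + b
y = -4

y = (-3)(0) + (2)(-2) + (1)(0) + 0 = -4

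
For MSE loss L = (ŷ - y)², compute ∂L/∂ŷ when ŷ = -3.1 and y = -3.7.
∂L/∂ŷ = 1.2

∂L/∂ŷ = 2(ŷ - y) = 2(-3.1 - -3.7) = 2(0.6) = 1.2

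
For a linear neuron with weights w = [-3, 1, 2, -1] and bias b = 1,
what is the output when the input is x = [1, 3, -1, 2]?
y = -3

y = (-3)(1) + (1)(3) + (2)(-1) + (-1)(2) + 1 = -3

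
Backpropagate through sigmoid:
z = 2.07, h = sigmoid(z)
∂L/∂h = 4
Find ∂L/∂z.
∂L/∂z = 0.398

σ(2.07) = 0.888
σ'(2.07) = σ(2.07)(1 - σ(2.07)) = 0.888 × 0.112 = 0.09949
∂L/∂z = ∂L/∂h · σ'(z) = 4 × 0.09949 = 0.398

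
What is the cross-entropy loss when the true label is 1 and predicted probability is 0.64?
L = 0.4463

L = -1·log(0.64) - 0·log(0.36) = -log(0.64) = 0.4463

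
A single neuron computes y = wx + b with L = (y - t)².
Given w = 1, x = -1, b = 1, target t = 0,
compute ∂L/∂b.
∂L/∂b = 0

y = wx + b = (1)(-1) + 1 = 0
∂L/∂y = 2(y - t) = 2(0 - 0) = 0
∂y/∂b = 1
∂L/∂b = ∂L/∂y · ∂y/∂b = 0 × 1 = 0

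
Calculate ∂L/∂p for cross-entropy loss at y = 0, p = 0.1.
∂L/∂p = 1.111

∂L/∂p = -y/p + (1-y)/(1-p) = 0 + 1/0.9 = 1.111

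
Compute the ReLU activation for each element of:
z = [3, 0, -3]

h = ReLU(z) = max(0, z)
h = [3, 0, 0]

ReLU applied element-wise: max(0,3)=3, max(0,0)=0, max(0,-3)=0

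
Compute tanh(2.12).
0.9716

tanh(2.12) = (e^(2.12) - e^(-2.12))/(e^(2.12) + e^(-2.12)) = 0.9716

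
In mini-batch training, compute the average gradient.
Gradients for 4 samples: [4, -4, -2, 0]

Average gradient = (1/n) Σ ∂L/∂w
Average gradient = -0.5

Average = (1/4)(4 + -4 + -2 + 0) = -2/4 = -0.5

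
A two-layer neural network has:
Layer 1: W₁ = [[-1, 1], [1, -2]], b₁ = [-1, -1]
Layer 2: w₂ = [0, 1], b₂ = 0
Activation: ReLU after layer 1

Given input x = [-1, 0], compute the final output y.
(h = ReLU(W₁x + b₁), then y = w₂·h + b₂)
y = 0

Layer 1 pre-activation: z₁ = [0, -2]
After ReLU: h = [0, 0]
Layer 2 output: y = 0×0 + 1×0 + 0 = 0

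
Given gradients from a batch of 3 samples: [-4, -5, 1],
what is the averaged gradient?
Average gradient = -2.667

Average = (1/3)(-4 + -5 + 1) = -8/3 = -2.667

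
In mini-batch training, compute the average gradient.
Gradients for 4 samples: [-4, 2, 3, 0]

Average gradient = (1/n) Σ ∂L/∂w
Average gradient = 0.25

Average = (1/4)(-4 + 2 + 3 + 0) = 1/4 = 0.25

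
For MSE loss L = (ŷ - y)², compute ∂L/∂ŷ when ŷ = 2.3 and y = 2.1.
∂L/∂ŷ = 0.4

∂L/∂ŷ = 2(ŷ - y) = 2(2.3 - 2.1) = 2(0.2) = 0.4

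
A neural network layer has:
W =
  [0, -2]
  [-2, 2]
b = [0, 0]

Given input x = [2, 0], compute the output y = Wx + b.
y = [0, -4]

Wx = [0×2 + -2×0, -2×2 + 2×0]
   = [0, -4]
y = Wx + b = [0 + 0, -4 + 0] = [0, -4]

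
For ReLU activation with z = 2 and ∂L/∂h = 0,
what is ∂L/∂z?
∂L/∂z = 0

h = ReLU(2) = 2
Since z > 0: ∂h/∂z = 1
∂L/∂z = ∂L/∂h · ∂h/∂z = 0 × 1 = 0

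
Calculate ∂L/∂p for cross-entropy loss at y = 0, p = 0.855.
∂L/∂p = 6.897

∂L/∂p = -y/p + (1-y)/(1-p) = 0 + 1/0.145 = 6.897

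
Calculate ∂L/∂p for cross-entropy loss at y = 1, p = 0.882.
∂L/∂p = -1.134

∂L/∂p = -y/p + (1-y)/(1-p) = -1/0.882 + 0 = -1.134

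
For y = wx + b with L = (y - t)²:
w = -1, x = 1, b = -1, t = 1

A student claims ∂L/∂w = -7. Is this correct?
Incorrect

y = (-1)(1) + -1 = -2
∂L/∂y = 2(y - t) = 2(-2 - 1) = -6
∂y/∂w = x = 1
∂L/∂w = -6 × 1 = -6

Claimed value: -7
Incorrect: The correct gradient is -6.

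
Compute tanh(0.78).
0.6527

tanh(0.78) = (e^(0.78) - e^(-0.78))/(e^(0.78) + e^(-0.78)) = 0.6527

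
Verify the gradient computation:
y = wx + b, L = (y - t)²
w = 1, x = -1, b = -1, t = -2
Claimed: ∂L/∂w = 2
Incorrect

y = (1)(-1) + -1 = -2
∂L/∂y = 2(y - t) = 2(-2 - -2) = 0
∂y/∂w = x = -1
∂L/∂w = 0 × -1 = 0

Claimed value: 2
Incorrect: The correct gradient is 0.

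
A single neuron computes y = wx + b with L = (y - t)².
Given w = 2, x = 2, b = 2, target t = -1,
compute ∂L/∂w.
∂L/∂w = 28

y = wx + b = (2)(2) + 2 = 6
∂L/∂y = 2(y - t) = 2(6 - -1) = 14
∂y/∂w = x = 2
∂L/∂w = ∂L/∂y · ∂y/∂w = 14 × 2 = 28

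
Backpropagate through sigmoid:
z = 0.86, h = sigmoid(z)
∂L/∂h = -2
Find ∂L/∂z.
∂L/∂z = -0.4179

σ(0.86) = 0.7027
σ'(0.86) = σ(0.86)(1 - σ(0.86)) = 0.7027 × 0.2973 = 0.2089
∂L/∂z = ∂L/∂h · σ'(z) = -2 × 0.2089 = -0.4179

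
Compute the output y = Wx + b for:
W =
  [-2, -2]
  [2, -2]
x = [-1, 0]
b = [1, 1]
y = [3, -1]

Wx = [-2×-1 + -2×0, 2×-1 + -2×0]
   = [2, -2]
y = Wx + b = [2 + 1, -2 + 1] = [3, -1]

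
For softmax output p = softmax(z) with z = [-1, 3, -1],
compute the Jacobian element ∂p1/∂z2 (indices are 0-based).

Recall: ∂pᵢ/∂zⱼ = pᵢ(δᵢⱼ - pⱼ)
∂p1/∂z2 = -0.01704

p = softmax(z) = [0.01767, 0.9647, 0.01767]
p1 = 0.9647, p2 = 0.01767

∂p1/∂z2 = -p1 × p2 = -0.9647 × 0.01767 = -0.01704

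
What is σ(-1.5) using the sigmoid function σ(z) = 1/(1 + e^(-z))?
0.1824

sigmoid(-1.5) = 1/(1 + e^(1.5)) = 1/(1 + 4.482) = 0.1824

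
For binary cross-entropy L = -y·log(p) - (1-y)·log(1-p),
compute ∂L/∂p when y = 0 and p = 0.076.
∂L/∂p = 1.082

∂L/∂p = -y/p + (1-y)/(1-p) = 0 + 1/0.924 = 1.082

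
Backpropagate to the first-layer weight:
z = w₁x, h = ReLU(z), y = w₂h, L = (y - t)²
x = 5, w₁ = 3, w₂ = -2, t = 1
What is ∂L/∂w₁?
∂L/∂w₁ = 620

Forward pass:
z = w₁x = 3×5 = 15
h = ReLU(15) = 15
y = w₂h = -2×15 = -30

Backward pass:
∂L/∂y = 2(y - t) = 2(-30 - 1) = -62
∂y/∂h = w₂ = -2
∂h/∂z = 1 (ReLU derivative)
∂z/∂w₁ = x = 5

∂L/∂w₁ = -62 × -2 × 1 × 5 = 620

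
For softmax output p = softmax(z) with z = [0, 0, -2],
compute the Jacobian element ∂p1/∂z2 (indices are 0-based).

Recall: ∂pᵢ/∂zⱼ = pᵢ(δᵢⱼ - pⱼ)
∂p1/∂z2 = -0.02968

p = softmax(z) = [0.4683, 0.4683, 0.06338]
p1 = 0.4683, p2 = 0.06338

∂p1/∂z2 = -p1 × p2 = -0.4683 × 0.06338 = -0.02968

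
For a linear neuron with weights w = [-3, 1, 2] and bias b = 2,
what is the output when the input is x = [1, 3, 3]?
y = 8

y = (-3)(1) + (1)(3) + (2)(3) + 2 = 8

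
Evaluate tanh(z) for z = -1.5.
-0.9051

tanh(-1.5) = (e^(-1.5) - e^(1.5))/(e^(-1.5) + e^(1.5)) = -0.9051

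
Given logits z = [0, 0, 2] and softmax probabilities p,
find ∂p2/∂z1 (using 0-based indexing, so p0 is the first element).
∂p2/∂z1 = -0.08382

p = softmax(z) = [0.1065, 0.1065, 0.787]
p2 = 0.787, p1 = 0.1065

∂p2/∂z1 = -p2 × p1 = -0.787 × 0.1065 = -0.08382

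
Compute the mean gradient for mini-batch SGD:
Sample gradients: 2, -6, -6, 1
Average gradient = -2.25

Average = (1/4)(2 + -6 + -6 + 1) = -9/4 = -2.25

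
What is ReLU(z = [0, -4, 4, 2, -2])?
h = [0, 0, 4, 2, 0]

ReLU applied element-wise: max(0,0)=0, max(0,-4)=0, max(0,4)=4, max(0,2)=2, max(0,-2)=0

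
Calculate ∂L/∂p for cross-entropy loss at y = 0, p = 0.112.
∂L/∂p = 1.126

∂L/∂p = -y/p + (1-y)/(1-p) = 0 + 1/0.888 = 1.126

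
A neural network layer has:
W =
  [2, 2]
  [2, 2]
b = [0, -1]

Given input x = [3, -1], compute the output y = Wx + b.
y = [4, 3]

Wx = [2×3 + 2×-1, 2×3 + 2×-1]
   = [4, 4]
y = Wx + b = [4 + 0, 4 + -1] = [4, 3]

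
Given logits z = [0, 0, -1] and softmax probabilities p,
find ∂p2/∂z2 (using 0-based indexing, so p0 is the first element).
∂p2/∂z2 = 0.1312

p = softmax(z) = [0.4223, 0.4223, 0.1554]
p2 = 0.1554

∂p2/∂z2 = p2(1 - p2) = 0.1554 × (1 - 0.1554) = 0.1312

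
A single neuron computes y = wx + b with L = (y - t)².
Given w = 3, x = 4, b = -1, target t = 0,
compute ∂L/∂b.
∂L/∂b = 22

y = wx + b = (3)(4) + -1 = 11
∂L/∂y = 2(y - t) = 2(11 - 0) = 22
∂y/∂b = 1
∂L/∂b = ∂L/∂y · ∂y/∂b = 22 × 1 = 22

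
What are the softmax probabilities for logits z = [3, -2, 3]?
p = [0.4983, 0.0034, 0.4983]

exp(z) = [20.09, 0.1353, 20.09]
Sum = 40.31
p = [0.4983, 0.0034, 0.4983]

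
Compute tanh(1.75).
0.9414

tanh(1.75) = (e^(1.75) - e^(-1.75))/(e^(1.75) + e^(-1.75)) = 0.9414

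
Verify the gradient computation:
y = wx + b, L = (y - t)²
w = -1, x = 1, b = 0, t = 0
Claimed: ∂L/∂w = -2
Correct

y = (-1)(1) + 0 = -1
∂L/∂y = 2(y - t) = 2(-1 - 0) = -2
∂y/∂w = x = 1
∂L/∂w = -2 × 1 = -2

Claimed value: -2
Correct: The correct gradient is -2.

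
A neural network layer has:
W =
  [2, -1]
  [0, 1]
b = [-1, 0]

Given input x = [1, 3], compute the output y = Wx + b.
y = [-2, 3]

Wx = [2×1 + -1×3, 0×1 + 1×3]
   = [-1, 3]
y = Wx + b = [-1 + -1, 3 + 0] = [-2, 3]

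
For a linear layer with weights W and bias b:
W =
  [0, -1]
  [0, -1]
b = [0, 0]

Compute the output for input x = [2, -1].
y = [1, 1]

Wx = [0×2 + -1×-1, 0×2 + -1×-1]
   = [1, 1]
y = Wx + b = [1 + 0, 1 + 0] = [1, 1]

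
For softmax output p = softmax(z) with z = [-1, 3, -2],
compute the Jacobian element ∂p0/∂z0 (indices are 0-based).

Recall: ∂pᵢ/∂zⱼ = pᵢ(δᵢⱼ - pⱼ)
∂p0/∂z0 = 0.01755

p = softmax(z) = [0.01787, 0.9756, 0.006573]
p0 = 0.01787

∂p0/∂z0 = p0(1 - p0) = 0.01787 × (1 - 0.01787) = 0.01755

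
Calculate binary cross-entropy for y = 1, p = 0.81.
L = 0.2107

L = -1·log(0.81) - 0·log(0.19) = -log(0.81) = 0.2107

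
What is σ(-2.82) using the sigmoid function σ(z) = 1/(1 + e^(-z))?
0.05625

sigmoid(-2.82) = 1/(1 + e^(2.82)) = 1/(1 + 16.78) = 0.05625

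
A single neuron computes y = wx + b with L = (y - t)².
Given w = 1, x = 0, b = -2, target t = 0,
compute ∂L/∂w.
∂L/∂w = 0

y = wx + b = (1)(0) + -2 = -2
∂L/∂y = 2(y - t) = 2(-2 - 0) = -4
∂y/∂w = x = 0
∂L/∂w = ∂L/∂y · ∂y/∂w = -4 × 0 = 0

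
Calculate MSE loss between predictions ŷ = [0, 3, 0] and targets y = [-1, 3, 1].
MSE = 0.6667

MSE = (1/3)((0--1)² + (3-3)² + (0-1)²) = (1/3)(1 + 0 + 1) = 0.6667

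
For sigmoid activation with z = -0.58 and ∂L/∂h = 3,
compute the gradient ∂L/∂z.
∂L/∂z = 0.6903

σ(-0.58) = 0.3589
σ'(-0.58) = σ(-0.58)(1 - σ(-0.58)) = 0.3589 × 0.6411 = 0.2301
∂L/∂z = ∂L/∂h · σ'(z) = 3 × 0.2301 = 0.6903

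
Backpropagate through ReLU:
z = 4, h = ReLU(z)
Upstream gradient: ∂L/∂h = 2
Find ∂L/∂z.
∂L/∂z = 2

h = ReLU(4) = 4
Since z > 0: ∂h/∂z = 1
∂L/∂z = ∂L/∂h · ∂h/∂z = 2 × 1 = 2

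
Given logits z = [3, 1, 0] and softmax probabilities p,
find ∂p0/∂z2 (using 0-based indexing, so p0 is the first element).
∂p0/∂z2 = -0.03545

p = softmax(z) = [0.8438, 0.1142, 0.04201]
p0 = 0.8438, p2 = 0.04201

∂p0/∂z2 = -p0 × p2 = -0.8438 × 0.04201 = -0.03545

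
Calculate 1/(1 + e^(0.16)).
0.4601

sigmoid(-0.16) = 1/(1 + e^(0.16)) = 1/(1 + 1.174) = 0.4601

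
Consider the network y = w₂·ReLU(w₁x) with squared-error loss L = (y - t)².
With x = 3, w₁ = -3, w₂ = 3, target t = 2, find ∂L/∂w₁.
∂L/∂w₁ = 0

Forward pass:
z = w₁x = -3×3 = -9
h = ReLU(-9) = 0
y = w₂h = 3×0 = 0

Backward pass:
∂L/∂y = 2(y - t) = 2(0 - 2) = -4
∂y/∂h = w₂ = 3
∂h/∂z = 0 (ReLU derivative)
∂z/∂w₁ = x = 3

∂L/∂w₁ = -4 × 3 × 0 × 3 = 0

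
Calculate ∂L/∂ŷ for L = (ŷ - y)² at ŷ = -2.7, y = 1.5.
∂L/∂ŷ = -8.4

∂L/∂ŷ = 2(ŷ - y) = 2(-2.7 - 1.5) = 2(-4.2) = -8.4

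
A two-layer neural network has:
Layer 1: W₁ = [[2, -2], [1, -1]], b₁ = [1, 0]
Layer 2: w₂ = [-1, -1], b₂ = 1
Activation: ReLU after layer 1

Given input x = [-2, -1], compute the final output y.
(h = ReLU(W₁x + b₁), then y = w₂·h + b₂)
y = 1

Layer 1 pre-activation: z₁ = [-1, -1]
After ReLU: h = [0, 0]
Layer 2 output: y = -1×0 + -1×0 + 1 = 1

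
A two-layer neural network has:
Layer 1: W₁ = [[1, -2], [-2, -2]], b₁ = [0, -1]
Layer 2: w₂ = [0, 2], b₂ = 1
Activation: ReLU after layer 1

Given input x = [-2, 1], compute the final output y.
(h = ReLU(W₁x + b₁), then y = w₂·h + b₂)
y = 3

Layer 1 pre-activation: z₁ = [-4, 1]
After ReLU: h = [0, 1]
Layer 2 output: y = 0×0 + 2×1 + 1 = 3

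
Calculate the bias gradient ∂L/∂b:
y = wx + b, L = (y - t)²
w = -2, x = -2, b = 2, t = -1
∂L/∂b = 14

y = wx + b = (-2)(-2) + 2 = 6
∂L/∂y = 2(y - t) = 2(6 - -1) = 14
∂y/∂b = 1
∂L/∂b = ∂L/∂y · ∂y/∂b = 14 × 1 = 14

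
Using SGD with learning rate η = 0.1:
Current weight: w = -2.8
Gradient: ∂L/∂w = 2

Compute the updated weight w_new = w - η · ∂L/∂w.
w_new = -3

w_new = w - η·∂L/∂w = -2.8 - 0.1×(2) = -2.8 - (0.2) = -3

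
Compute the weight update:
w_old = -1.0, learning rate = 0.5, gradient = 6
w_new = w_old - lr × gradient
w_new = -4

w_new = w - η·∂L/∂w = -1.0 - 0.5×(6) = -1.0 - (3) = -4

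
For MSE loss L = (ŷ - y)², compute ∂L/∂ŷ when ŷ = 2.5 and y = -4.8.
∂L/∂ŷ = 14.6

∂L/∂ŷ = 2(ŷ - y) = 2(2.5 - -4.8) = 2(7.3) = 14.6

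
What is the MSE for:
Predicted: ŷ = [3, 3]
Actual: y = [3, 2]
MSE = 0.5

MSE = (1/2)((3-3)² + (3-2)²) = (1/2)(0 + 1) = 0.5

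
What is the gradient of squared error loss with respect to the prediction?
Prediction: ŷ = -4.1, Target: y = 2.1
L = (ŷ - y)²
∂L/∂ŷ = -12.4

∂L/∂ŷ = 2(ŷ - y) = 2(-4.1 - 2.1) = 2(-6.2) = -12.4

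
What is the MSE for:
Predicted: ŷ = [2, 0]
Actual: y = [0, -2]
MSE = 4

MSE = (1/2)((2-0)² + (0--2)²) = (1/2)(4 + 4) = 4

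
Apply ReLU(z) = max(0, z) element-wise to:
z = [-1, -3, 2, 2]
h = [0, 0, 2, 2]

ReLU applied element-wise: max(0,-1)=0, max(0,-3)=0, max(0,2)=2, max(0,2)=2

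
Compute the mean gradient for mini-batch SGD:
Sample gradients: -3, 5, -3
Average gradient = -0.3333

Average = (1/3)(-3 + 5 + -3) = -1/3 = -0.3333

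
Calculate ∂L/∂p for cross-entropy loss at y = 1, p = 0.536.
∂L/∂p = -1.866

∂L/∂p = -y/p + (1-y)/(1-p) = -1/0.536 + 0 = -1.866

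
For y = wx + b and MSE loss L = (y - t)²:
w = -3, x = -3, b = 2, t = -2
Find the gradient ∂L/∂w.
∂L/∂w = -78

y = wx + b = (-3)(-3) + 2 = 11
∂L/∂y = 2(y - t) = 2(11 - -2) = 26
∂y/∂w = x = -3
∂L/∂w = ∂L/∂y · ∂y/∂w = 26 × -3 = -78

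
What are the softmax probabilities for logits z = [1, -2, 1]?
p = [0.4879, 0.0243, 0.4879]

exp(z) = [2.718, 0.1353, 2.718]
Sum = 5.572
p = [0.4879, 0.0243, 0.4879]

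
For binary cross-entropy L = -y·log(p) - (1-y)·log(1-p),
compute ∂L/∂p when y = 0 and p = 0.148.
∂L/∂p = 1.174

∂L/∂p = -y/p + (1-y)/(1-p) = 0 + 1/0.852 = 1.174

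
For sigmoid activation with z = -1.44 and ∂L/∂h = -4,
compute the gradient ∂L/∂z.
∂L/∂z = -0.6194

σ(-1.44) = 0.1915
σ'(-1.44) = σ(-1.44)(1 - σ(-1.44)) = 0.1915 × 0.8085 = 0.1549
∂L/∂z = ∂L/∂h · σ'(z) = -4 × 0.1549 = -0.6194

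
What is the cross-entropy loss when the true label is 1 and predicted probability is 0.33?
L = 1.109

L = -1·log(0.33) - 0·log(0.67) = -log(0.33) = 1.109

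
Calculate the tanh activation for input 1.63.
0.9261

tanh(1.63) = (e^(1.63) - e^(-1.63))/(e^(1.63) + e^(-1.63)) = 0.9261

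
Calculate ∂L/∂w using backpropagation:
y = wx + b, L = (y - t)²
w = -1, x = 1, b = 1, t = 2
∂L/∂w = -4

y = wx + b = (-1)(1) + 1 = 0
∂L/∂y = 2(y - t) = 2(0 - 2) = -4
∂y/∂w = x = 1
∂L/∂w = ∂L/∂y · ∂y/∂w = -4 × 1 = -4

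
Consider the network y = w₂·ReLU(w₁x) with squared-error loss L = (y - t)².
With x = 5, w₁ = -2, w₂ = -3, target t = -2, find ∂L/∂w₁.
∂L/∂w₁ = 0

Forward pass:
z = w₁x = -2×5 = -10
h = ReLU(-10) = 0
y = w₂h = -3×0 = 0

Backward pass:
∂L/∂y = 2(y - t) = 2(0 - -2) = 4
∂y/∂h = w₂ = -3
∂h/∂z = 0 (ReLU derivative)
∂z/∂w₁ = x = 5

∂L/∂w₁ = 4 × -3 × 0 × 5 = 0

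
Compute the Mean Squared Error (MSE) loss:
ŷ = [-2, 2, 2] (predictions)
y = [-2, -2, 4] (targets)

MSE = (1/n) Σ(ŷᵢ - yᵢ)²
MSE = 6.667

MSE = (1/3)((-2--2)² + (2--2)² + (2-4)²) = (1/3)(0 + 16 + 4) = 6.667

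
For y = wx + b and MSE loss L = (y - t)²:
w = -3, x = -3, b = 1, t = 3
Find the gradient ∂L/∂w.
∂L/∂w = -42

y = wx + b = (-3)(-3) + 1 = 10
∂L/∂y = 2(y - t) = 2(10 - 3) = 14
∂y/∂w = x = -3
∂L/∂w = ∂L/∂y · ∂y/∂w = 14 × -3 = -42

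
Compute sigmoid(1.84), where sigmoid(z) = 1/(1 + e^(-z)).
0.8629

sigmoid(1.84) = 1/(1 + e^(-1.84)) = 1/(1 + 0.1588) = 0.8629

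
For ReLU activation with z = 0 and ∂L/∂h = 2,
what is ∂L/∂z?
∂L/∂z = 0

h = ReLU(0) = 0
At z = 0: ∂h/∂z = 0 (by convention)
∂L/∂z = ∂L/∂h · ∂h/∂z = 2 × 0 = 0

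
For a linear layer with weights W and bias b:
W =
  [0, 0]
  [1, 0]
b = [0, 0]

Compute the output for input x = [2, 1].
y = [0, 2]

Wx = [0×2 + 0×1, 1×2 + 0×1]
   = [0, 2]
y = Wx + b = [0 + 0, 2 + 0] = [0, 2]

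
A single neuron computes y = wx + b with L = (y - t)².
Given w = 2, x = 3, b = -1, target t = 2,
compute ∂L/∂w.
∂L/∂w = 18

y = wx + b = (2)(3) + -1 = 5
∂L/∂y = 2(y - t) = 2(5 - 2) = 6
∂y/∂w = x = 3
∂L/∂w = ∂L/∂y · ∂y/∂w = 6 × 3 = 18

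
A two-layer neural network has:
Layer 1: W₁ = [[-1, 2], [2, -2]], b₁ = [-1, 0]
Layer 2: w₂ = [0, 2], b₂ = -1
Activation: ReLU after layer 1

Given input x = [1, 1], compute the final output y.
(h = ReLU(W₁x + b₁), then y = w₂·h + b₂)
y = -1

Layer 1 pre-activation: z₁ = [0, 0]
After ReLU: h = [0, 0]
Layer 2 output: y = 0×0 + 2×0 + -1 = -1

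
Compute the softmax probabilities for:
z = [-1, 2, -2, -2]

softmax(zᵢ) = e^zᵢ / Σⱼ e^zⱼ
p = [0.0458, 0.9205, 0.0169, 0.0169]

exp(z) = [0.3679, 7.389, 0.1353, 0.1353]
Sum = 8.028
p = [0.0458, 0.9205, 0.0169, 0.0169]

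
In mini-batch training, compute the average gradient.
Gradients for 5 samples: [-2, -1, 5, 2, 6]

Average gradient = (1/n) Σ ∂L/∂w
Average gradient = 2

Average = (1/5)(-2 + -1 + 5 + 2 + 6) = 10/5 = 2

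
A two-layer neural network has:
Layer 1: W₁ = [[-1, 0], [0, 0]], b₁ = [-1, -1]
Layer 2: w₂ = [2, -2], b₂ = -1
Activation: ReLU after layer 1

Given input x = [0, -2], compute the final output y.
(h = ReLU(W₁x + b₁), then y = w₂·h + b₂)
y = -1

Layer 1 pre-activation: z₁ = [-1, -1]
After ReLU: h = [0, 0]
Layer 2 output: y = 2×0 + -2×0 + -1 = -1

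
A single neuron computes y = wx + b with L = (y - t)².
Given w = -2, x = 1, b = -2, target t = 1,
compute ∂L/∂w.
∂L/∂w = -10

y = wx + b = (-2)(1) + -2 = -4
∂L/∂y = 2(y - t) = 2(-4 - 1) = -10
∂y/∂w = x = 1
∂L/∂w = ∂L/∂y · ∂y/∂w = -10 × 1 = -10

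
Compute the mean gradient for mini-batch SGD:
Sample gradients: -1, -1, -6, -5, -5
Average gradient = -3.6

Average = (1/5)(-1 + -1 + -6 + -5 + -5) = -18/5 = -3.6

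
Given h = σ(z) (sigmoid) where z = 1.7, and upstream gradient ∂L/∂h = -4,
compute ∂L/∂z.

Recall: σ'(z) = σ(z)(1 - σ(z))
∂L/∂z = -0.5224

σ(1.7) = 0.8455
σ'(1.7) = σ(1.7)(1 - σ(1.7)) = 0.8455 × 0.1545 = 0.1306
∂L/∂z = ∂L/∂h · σ'(z) = -4 × 0.1306 = -0.5224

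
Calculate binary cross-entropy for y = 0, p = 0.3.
L = 0.3567

L = -0·log(0.3) - 1·log(0.7) = -log(0.7) = 0.3567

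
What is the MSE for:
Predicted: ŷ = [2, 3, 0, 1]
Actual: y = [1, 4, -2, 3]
MSE = 2.5

MSE = (1/4)((2-1)² + (3-4)² + (0--2)² + (1-3)²) = (1/4)(1 + 1 + 4 + 4) = 2.5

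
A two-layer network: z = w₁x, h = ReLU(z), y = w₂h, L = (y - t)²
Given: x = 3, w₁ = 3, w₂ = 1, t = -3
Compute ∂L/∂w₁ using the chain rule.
∂L/∂w₁ = 72

Forward pass:
z = w₁x = 3×3 = 9
h = ReLU(9) = 9
y = w₂h = 1×9 = 9

Backward pass:
∂L/∂y = 2(y - t) = 2(9 - -3) = 24
∂y/∂h = w₂ = 1
∂h/∂z = 1 (ReLU derivative)
∂z/∂w₁ = x = 3

∂L/∂w₁ = 24 × 1 × 1 × 3 = 72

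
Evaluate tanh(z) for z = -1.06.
-0.7857

tanh(-1.06) = (e^(-1.06) - e^(1.06))/(e^(-1.06) + e^(1.06)) = -0.7857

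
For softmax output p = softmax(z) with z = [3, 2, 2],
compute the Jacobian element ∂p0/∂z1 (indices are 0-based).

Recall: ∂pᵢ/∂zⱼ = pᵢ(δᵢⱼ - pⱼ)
∂p0/∂z1 = -0.1221

p = softmax(z) = [0.5761, 0.2119, 0.2119]
p0 = 0.5761, p1 = 0.2119

∂p0/∂z1 = -p0 × p1 = -0.5761 × 0.2119 = -0.1221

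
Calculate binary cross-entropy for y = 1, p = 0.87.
L = 0.1393

L = -1·log(0.87) - 0·log(0.13) = -log(0.87) = 0.1393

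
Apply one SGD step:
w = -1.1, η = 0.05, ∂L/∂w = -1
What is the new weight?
w_new = -1.05

w_new = w - η·∂L/∂w = -1.1 - 0.05×(-1) = -1.1 - (-0.05) = -1.05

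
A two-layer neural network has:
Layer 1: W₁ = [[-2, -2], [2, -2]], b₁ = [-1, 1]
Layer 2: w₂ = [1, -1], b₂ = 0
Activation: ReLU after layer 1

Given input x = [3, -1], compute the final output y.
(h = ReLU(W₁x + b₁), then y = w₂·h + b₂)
y = -9

Layer 1 pre-activation: z₁ = [-5, 9]
After ReLU: h = [0, 9]
Layer 2 output: y = 1×0 + -1×9 + 0 = -9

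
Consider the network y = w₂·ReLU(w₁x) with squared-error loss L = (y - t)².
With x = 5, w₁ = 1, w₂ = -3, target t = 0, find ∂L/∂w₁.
∂L/∂w₁ = 450

Forward pass:
z = w₁x = 1×5 = 5
h = ReLU(5) = 5
y = w₂h = -3×5 = -15

Backward pass:
∂L/∂y = 2(y - t) = 2(-15 - 0) = -30
∂y/∂h = w₂ = -3
∂h/∂z = 1 (ReLU derivative)
∂z/∂w₁ = x = 5

∂L/∂w₁ = -30 × -3 × 1 × 5 = 450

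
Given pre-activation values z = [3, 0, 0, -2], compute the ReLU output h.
h = [3, 0, 0, 0]

ReLU applied element-wise: max(0,3)=3, max(0,0)=0, max(0,0)=0, max(0,-2)=0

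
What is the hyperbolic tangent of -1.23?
-0.8426

tanh(-1.23) = (e^(-1.23) - e^(1.23))/(e^(-1.23) + e^(1.23)) = -0.8426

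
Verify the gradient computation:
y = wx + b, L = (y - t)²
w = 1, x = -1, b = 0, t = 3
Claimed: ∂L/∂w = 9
Incorrect

y = (1)(-1) + 0 = -1
∂L/∂y = 2(y - t) = 2(-1 - 3) = -8
∂y/∂w = x = -1
∂L/∂w = -8 × -1 = 8

Claimed value: 9
Incorrect: The correct gradient is 8.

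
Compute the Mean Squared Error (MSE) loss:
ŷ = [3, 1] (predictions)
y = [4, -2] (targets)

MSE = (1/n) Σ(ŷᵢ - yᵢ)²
MSE = 5

MSE = (1/2)((3-4)² + (1--2)²) = (1/2)(1 + 9) = 5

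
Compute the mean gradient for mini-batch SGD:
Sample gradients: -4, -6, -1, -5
Average gradient = -4

Average = (1/4)(-4 + -6 + -1 + -5) = -16/4 = -4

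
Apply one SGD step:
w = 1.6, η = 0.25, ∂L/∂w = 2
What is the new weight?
w_new = 1.1

w_new = w - η·∂L/∂w = 1.6 - 0.25×(2) = 1.6 - (0.5) = 1.1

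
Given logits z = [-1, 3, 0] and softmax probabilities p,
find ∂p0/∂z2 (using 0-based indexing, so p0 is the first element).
∂p0/∂z2 = -0.0007993

p = softmax(z) = [0.01715, 0.9362, 0.04661]
p0 = 0.01715, p2 = 0.04661

∂p0/∂z2 = -p0 × p2 = -0.01715 × 0.04661 = -0.0007993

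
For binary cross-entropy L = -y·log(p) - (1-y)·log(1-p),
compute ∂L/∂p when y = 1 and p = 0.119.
∂L/∂p = -8.403

∂L/∂p = -y/p + (1-y)/(1-p) = -1/0.119 + 0 = -8.403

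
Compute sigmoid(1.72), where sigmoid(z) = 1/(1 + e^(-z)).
0.8481

sigmoid(1.72) = 1/(1 + e^(-1.72)) = 1/(1 + 0.1791) = 0.8481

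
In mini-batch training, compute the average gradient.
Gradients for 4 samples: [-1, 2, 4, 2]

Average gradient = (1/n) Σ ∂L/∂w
Average gradient = 1.75

Average = (1/4)(-1 + 2 + 4 + 2) = 7/4 = 1.75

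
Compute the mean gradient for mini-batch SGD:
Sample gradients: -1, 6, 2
Average gradient = 2.333

Average = (1/3)(-1 + 6 + 2) = 7/3 = 2.333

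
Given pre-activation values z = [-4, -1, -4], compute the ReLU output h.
h = [0, 0, 0]

ReLU applied element-wise: max(0,-4)=0, max(0,-1)=0, max(0,-4)=0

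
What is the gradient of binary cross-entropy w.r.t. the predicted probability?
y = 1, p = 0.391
∂L/∂p = -2.558

∂L/∂p = -y/p + (1-y)/(1-p) = -1/0.391 + 0 = -2.558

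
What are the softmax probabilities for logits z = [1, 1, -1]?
p = [0.4683, 0.4683, 0.0634]

exp(z) = [2.718, 2.718, 0.3679]
Sum = 5.804
p = [0.4683, 0.4683, 0.0634]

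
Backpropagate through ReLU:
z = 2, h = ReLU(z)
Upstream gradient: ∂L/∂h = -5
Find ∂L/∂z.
∂L/∂z = -5

h = ReLU(2) = 2
Since z > 0: ∂h/∂z = 1
∂L/∂z = ∂L/∂h · ∂h/∂z = -5 × 1 = -5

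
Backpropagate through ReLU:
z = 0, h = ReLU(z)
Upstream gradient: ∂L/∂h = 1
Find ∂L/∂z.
∂L/∂z = 0

h = ReLU(0) = 0
At z = 0: ∂h/∂z = 0 (by convention)
∂L/∂z = ∂L/∂h · ∂h/∂z = 1 × 0 = 0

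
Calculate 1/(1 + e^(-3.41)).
0.968

sigmoid(3.41) = 1/(1 + e^(-3.41)) = 1/(1 + 0.03304) = 0.968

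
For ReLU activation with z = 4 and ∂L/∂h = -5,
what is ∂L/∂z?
∂L/∂z = -5

h = ReLU(4) = 4
Since z > 0: ∂h/∂z = 1
∂L/∂z = ∂L/∂h · ∂h/∂z = -5 × 1 = -5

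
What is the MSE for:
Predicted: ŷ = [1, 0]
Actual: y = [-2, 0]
MSE = 4.5

MSE = (1/2)((1--2)² + (0-0)²) = (1/2)(9 + 0) = 4.5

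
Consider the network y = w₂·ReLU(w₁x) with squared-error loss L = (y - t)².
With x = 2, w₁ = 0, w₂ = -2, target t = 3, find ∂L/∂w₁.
∂L/∂w₁ = 0

Forward pass:
z = w₁x = 0×2 = 0
h = ReLU(0) = 0
y = w₂h = -2×0 = 0

Backward pass:
∂L/∂y = 2(y - t) = 2(0 - 3) = -6
∂y/∂h = w₂ = -2
∂h/∂z = 0 (ReLU derivative)
∂z/∂w₁ = x = 2

∂L/∂w₁ = -6 × -2 × 0 × 2 = 0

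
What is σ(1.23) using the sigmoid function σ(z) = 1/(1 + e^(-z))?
0.7738

sigmoid(1.23) = 1/(1 + e^(-1.23)) = 1/(1 + 0.2923) = 0.7738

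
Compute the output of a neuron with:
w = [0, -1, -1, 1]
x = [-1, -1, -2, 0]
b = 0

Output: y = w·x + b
y = 3

y = (0)(-1) + (-1)(-1) + (-1)(-2) + (1)(0) + 0 = 3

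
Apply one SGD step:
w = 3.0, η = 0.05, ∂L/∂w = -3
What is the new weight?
w_new = 3.15

w_new = w - η·∂L/∂w = 3.0 - 0.05×(-3) = 3.0 - (-0.15) = 3.15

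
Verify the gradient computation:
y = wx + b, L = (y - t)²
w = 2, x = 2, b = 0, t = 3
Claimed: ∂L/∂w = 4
Correct

y = (2)(2) + 0 = 4
∂L/∂y = 2(y - t) = 2(4 - 3) = 2
∂y/∂w = x = 2
∂L/∂w = 2 × 2 = 4

Claimed value: 4
Correct: The correct gradient is 4.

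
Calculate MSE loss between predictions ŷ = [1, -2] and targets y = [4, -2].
MSE = 4.5

MSE = (1/2)((1-4)² + (-2--2)²) = (1/2)(9 + 0) = 4.5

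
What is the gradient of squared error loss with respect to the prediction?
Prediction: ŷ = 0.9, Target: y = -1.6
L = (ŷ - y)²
∂L/∂ŷ = 5.0

∂L/∂ŷ = 2(ŷ - y) = 2(0.9 - -1.6) = 2(2.5) = 5.0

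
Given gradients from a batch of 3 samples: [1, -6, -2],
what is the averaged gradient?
Average gradient = -2.333

Average = (1/3)(1 + -6 + -2) = -7/3 = -2.333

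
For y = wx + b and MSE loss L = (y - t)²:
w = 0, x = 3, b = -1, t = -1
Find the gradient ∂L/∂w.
∂L/∂w = 0

y = wx + b = (0)(3) + -1 = -1
∂L/∂y = 2(y - t) = 2(-1 - -1) = 0
∂y/∂w = x = 3
∂L/∂w = ∂L/∂y · ∂y/∂w = 0 × 3 = 0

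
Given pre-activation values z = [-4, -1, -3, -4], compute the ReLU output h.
h = [0, 0, 0, 0]

ReLU applied element-wise: max(0,-4)=0, max(0,-1)=0, max(0,-3)=0, max(0,-4)=0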